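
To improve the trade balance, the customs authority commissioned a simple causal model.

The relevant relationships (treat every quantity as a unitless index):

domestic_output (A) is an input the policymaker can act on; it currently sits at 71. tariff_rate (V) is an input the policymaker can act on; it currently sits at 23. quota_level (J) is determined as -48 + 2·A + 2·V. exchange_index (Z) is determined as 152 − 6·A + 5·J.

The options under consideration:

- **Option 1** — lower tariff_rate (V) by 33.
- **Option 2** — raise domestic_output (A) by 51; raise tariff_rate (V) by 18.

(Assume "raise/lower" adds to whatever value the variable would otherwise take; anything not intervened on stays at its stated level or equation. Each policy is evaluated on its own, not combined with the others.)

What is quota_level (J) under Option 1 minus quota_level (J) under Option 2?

-204

Option 1 (V − 33):
  A = 71
  V = 23 − 33 = -10
  J = -48 + 2·71 + 2·(-10) = 74
Option 2 (A + 51, V + 18):
  A = 71 + 51 = 122
  V = 23 + 18 = 41
  J = -48 + 2·122 + 2·41 = 278
J: 74 − 278 = -204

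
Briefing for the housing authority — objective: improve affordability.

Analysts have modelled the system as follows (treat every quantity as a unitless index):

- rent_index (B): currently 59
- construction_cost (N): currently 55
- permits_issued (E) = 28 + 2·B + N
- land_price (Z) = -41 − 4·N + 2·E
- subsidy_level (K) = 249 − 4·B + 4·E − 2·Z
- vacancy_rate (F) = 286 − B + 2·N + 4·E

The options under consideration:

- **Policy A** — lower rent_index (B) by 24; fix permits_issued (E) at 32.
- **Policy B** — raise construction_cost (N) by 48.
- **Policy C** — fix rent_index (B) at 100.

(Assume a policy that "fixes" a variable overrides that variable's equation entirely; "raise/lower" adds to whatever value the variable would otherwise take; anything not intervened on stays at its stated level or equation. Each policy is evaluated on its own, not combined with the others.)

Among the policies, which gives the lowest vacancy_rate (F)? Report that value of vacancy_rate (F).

489

Policy A (B − 24, E := 32):
  B = 59 − 24 = 35
  N = 55
  E = 32
  F = 286 − 35 + 2·55 + 4·32 = 489
Policy B (N + 48):
  B = 59
  N = 55 + 48 = 103
  E = 28 + 2·59 + 103 = 249
  F = 286 − 59 + 2·103 + 4·249 = 1429
Policy C (B := 100):
  B = 100
  N = 55
  E = 28 + 2·100 + 55 = 283
  F = 286 − 100 + 2·55 + 4·283 = 1428
Comparing — Policy A: F=489, Policy B: F=1429, Policy C: F=1428. Lowest is 489 (Policy A).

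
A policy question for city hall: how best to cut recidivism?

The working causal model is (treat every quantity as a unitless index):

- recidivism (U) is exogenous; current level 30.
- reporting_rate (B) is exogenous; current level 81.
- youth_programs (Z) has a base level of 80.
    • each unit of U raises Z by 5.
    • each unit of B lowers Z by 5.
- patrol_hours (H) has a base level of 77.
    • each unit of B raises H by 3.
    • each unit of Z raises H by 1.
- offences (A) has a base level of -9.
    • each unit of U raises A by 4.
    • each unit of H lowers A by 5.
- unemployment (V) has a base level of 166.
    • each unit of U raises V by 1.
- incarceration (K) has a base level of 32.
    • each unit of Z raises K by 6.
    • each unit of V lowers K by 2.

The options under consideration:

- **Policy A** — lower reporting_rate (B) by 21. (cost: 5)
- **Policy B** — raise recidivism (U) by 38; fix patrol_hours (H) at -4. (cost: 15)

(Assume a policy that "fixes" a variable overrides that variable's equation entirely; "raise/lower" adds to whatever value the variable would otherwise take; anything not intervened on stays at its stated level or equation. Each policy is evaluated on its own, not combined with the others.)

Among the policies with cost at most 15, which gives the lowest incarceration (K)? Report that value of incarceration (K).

Policy A (B − 21):
  U = 30
  B = 81 − 21 = 60
  Z = 80 + 5·30 − 5·60 = -70
  V = 166 + 30 = 196
  K = 32 + 6·(-70) − 2·196 = -780
Policy B (U + 38, H := -4):
  U = 30 + 38 = 68
  B = 81
  Z = 80 + 5·68 − 5·81 = 15
  V = 166 + 68 = 234
  K = 32 + 6·15 − 2·234 = -346
Comparing — Policy A: K=-780, Policy B: K=-346. Lowest is -780 (Policy A).

-780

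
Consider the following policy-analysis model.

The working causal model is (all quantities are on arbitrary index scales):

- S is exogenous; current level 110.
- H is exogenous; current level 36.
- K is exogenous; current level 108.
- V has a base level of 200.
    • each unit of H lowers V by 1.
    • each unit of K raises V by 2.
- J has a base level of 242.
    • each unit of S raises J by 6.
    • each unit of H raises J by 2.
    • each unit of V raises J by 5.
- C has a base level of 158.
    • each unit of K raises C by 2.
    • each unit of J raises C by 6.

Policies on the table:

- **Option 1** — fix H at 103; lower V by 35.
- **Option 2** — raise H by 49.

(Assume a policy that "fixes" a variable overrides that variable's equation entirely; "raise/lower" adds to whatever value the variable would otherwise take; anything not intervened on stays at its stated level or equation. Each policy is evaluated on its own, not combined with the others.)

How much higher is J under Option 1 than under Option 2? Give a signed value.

Option 1 (H := 103, V − 35):
  S = 110
  H = 103
  K = 108
  V = 200 − 103 + 2·108 (−35 from intervention) = 278
  J = 242 + 6·110 + 2·103 + 5·278 = 2498
Option 2 (H + 49):
  S = 110
  H = 36 + 49 = 85
  K = 108
  V = 200 − 85 + 2·108 = 331
  J = 242 + 6·110 + 2·85 + 5·331 = 2727
J: 2498 − 2727 = -229

-229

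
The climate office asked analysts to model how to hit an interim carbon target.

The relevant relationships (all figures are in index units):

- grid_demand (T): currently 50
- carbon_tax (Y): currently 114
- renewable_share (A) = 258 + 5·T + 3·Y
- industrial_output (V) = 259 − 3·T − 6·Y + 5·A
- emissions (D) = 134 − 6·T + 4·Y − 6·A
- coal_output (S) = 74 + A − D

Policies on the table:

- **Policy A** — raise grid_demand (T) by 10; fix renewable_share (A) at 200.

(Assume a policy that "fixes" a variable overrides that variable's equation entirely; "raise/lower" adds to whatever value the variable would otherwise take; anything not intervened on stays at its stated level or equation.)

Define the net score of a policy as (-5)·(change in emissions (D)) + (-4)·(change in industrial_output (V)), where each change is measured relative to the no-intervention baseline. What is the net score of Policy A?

Baseline:
  T = 50
  Y = 114
  A = 258 + 5·50 + 3·114 = 850
  V = 259 − 3·50 − 6·114 + 5·850 = 3675
  D = 134 − 6·50 + 4·114 − 6·850 = -4810
Policy A (T + 10, A := 200):
  T = 50 + 10 = 60
  Y = 114
  A = 200
  V = 259 − 3·60 − 6·114 + 5·200 = 395
  D = 134 − 6·60 + 4·114 − 6·200 = -970
ΔD = -970 − (-4810) = 3840; ΔV = 395 − 3675 = -3280
Score = (-5)·3840 + (-4)·(-3280) = -6080

-6080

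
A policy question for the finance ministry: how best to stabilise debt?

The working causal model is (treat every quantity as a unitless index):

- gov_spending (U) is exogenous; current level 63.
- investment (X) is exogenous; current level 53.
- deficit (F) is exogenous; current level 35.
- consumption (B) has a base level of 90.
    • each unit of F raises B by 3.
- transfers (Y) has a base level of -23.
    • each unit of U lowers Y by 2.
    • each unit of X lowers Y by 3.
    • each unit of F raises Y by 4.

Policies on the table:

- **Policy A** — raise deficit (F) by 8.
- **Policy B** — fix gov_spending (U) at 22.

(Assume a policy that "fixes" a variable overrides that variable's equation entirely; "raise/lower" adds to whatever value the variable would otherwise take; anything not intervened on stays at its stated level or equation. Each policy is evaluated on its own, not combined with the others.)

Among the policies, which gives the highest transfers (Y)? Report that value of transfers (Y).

Policy A (F + 8):
  U = 63
  X = 53
  F = 35 + 8 = 43
  Y = -23 − 2·63 − 3·53 + 4·43 = -136
Policy B (U := 22):
  U = 22
  X = 53
  F = 35
  Y = -23 − 2·22 − 3·53 + 4·35 = -86
Comparing — Policy A: Y=-136, Policy B: Y=-86. Highest is -86 (Policy B).

-86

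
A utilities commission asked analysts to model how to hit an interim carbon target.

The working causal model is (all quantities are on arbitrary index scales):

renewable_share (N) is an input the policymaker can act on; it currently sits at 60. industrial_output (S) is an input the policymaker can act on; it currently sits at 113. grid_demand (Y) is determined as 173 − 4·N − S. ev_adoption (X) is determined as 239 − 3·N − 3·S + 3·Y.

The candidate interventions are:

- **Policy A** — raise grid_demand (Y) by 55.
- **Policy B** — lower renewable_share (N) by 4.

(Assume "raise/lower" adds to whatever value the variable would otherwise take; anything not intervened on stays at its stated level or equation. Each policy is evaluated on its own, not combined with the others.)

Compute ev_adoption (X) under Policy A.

-655

Policy A (Y + 55):
  N = 60
  S = 113
  Y = 173 − 4·60 − 113 (+55 from intervention) = -125
  X = 239 − 3·60 − 3·113 + 3·(-125) = -655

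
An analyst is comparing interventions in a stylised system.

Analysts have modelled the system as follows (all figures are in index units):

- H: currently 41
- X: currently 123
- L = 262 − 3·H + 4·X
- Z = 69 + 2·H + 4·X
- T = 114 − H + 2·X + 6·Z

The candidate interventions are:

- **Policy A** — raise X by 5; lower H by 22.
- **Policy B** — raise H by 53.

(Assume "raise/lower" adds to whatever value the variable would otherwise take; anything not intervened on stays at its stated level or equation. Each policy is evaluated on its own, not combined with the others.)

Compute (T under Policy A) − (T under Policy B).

-695

Policy A (X + 5, H − 22):
  H = 41 − 22 = 19
  X = 123 + 5 = 128
  Z = 69 + 2·19 + 4·128 = 619
  T = 114 − 19 + 2·128 + 6·619 = 4065
Policy B (H + 53):
  H = 41 + 53 = 94
  X = 123
  Z = 69 + 2·94 + 4·123 = 749
  T = 114 − 94 + 2·123 + 6·749 = 4760
T: 4065 − 4760 = -695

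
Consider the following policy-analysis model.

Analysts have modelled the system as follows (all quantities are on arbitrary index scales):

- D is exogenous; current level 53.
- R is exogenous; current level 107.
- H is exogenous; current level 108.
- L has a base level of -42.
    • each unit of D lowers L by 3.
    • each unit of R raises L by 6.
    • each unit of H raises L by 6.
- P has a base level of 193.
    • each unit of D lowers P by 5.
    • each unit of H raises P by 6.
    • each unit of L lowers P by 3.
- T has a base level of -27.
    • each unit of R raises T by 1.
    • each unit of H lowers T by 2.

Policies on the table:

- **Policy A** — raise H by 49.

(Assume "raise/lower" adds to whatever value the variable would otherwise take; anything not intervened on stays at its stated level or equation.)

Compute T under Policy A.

-234

Policy A (H + 49):
  R = 107
  H = 108 + 49 = 157
  T = -27 + 107 − 2·157 = -234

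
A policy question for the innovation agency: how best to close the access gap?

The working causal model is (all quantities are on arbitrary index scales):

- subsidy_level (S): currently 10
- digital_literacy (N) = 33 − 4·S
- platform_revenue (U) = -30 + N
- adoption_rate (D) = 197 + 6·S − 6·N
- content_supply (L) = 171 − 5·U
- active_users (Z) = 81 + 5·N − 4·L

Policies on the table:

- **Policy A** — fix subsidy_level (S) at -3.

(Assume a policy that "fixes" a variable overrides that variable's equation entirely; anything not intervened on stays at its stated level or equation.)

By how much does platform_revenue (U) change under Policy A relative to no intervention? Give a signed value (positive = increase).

Baseline:
  S = 10
  N = 33 − 4·10 = -7
  U = -30 + (-7) = -37
Policy A (S := -3):
  S = -3
  N = 33 − 4·(-3) = 45
  U = -30 + 45 = 15
Change in U: 15 − (-37) = 52

52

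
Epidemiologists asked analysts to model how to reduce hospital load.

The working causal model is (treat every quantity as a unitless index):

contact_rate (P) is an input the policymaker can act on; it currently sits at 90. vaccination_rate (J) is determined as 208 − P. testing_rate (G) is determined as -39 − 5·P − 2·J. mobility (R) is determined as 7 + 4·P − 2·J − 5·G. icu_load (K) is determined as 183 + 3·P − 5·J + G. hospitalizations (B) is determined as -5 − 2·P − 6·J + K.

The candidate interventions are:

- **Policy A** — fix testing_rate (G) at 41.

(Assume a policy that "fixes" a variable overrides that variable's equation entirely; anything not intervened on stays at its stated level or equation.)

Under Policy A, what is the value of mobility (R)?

Policy A (G := 41):
  P = 90
  J = 208 − 90 = 118
  G = 41
  R = 7 + 4·90 − 2·118 − 5·41 = -74

-74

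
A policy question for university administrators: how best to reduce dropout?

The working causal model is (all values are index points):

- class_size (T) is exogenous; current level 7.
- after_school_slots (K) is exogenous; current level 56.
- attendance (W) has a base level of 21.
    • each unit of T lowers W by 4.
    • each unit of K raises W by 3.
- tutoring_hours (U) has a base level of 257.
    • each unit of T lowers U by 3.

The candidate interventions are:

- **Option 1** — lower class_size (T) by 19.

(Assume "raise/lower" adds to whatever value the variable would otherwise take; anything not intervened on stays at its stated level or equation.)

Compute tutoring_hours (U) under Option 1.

293

Option 1 (T − 19):
  T = 7 − 19 = -12
  U = 257 − 3·(-12) = 293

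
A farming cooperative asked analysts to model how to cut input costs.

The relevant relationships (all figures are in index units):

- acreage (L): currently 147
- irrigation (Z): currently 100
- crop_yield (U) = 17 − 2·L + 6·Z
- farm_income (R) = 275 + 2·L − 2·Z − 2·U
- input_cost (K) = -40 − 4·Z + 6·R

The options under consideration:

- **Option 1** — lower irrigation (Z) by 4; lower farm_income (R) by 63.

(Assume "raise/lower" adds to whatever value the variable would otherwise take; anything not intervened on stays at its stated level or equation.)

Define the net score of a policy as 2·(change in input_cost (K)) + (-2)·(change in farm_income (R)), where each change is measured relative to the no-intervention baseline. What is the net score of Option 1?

Baseline:
  L = 147
  Z = 100
  U = 17 − 2·147 + 6·100 = 323
  R = 275 + 2·147 − 2·100 − 2·323 = -277
  K = -40 − 4·100 + 6·(-277) = -2102
Option 1 (Z − 4, R − 63):
  L = 147
  Z = 100 − 4 = 96
  U = 17 − 2·147 + 6·96 = 299
  R = 275 + 2·147 − 2·96 − 2·299 (−63 from intervention) = -284
  K = -40 − 4·96 + 6·(-284) = -2128
ΔK = -2128 − (-2102) = -26; ΔR = -284 − (-277) = -7
Score = 2·(-26) + (-2)·(-7) = -38

-38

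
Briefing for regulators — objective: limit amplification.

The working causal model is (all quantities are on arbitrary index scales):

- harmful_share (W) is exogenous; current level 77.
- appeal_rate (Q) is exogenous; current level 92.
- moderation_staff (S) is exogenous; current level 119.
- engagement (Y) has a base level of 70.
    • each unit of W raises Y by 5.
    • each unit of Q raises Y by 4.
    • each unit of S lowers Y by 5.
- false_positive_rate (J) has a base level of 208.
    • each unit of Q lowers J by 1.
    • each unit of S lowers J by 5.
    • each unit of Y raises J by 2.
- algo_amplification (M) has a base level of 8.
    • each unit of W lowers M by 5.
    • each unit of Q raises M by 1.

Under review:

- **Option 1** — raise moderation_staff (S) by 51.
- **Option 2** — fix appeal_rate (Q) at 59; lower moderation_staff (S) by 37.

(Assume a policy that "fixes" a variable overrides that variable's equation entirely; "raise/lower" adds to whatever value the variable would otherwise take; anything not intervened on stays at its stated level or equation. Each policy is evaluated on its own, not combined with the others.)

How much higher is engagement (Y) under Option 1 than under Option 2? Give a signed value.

-308

Option 1 (S + 51):
  W = 77
  Q = 92
  S = 119 + 51 = 170
  Y = 70 + 5·77 + 4·92 − 5·170 = -27
Option 2 (Q := 59, S − 37):
  W = 77
  Q = 59
  S = 119 − 37 = 82
  Y = 70 + 5·77 + 4·59 − 5·82 = 281
Y: -27 − 281 = -308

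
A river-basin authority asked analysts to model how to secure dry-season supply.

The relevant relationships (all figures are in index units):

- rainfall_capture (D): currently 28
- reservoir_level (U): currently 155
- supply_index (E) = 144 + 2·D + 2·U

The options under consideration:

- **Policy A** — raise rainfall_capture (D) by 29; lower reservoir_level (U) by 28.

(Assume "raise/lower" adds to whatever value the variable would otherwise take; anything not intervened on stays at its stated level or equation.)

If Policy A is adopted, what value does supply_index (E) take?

512

Policy A (D + 29, U − 28):
  D = 28 + 29 = 57
  U = 155 − 28 = 127
  E = 144 + 2·57 + 2·127 = 512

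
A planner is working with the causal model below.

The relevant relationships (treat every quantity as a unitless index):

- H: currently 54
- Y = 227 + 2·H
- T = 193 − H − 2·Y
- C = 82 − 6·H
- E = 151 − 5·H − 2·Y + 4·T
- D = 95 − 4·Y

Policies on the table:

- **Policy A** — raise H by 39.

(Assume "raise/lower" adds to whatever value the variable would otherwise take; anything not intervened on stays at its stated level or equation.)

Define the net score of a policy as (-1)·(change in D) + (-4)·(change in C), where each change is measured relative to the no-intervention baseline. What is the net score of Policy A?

Baseline:
  H = 54
  Y = 227 + 2·54 = 335
  C = 82 − 6·54 = -242
  D = 95 − 4·335 = -1245
Policy A (H + 39):
  H = 54 + 39 = 93
  Y = 227 + 2·93 = 413
  C = 82 − 6·93 = -476
  D = 95 − 4·413 = -1557
ΔD = -1557 − (-1245) = -312; ΔC = -476 − (-242) = -234
Score = (-1)·(-312) + (-4)·(-234) = 1248

1248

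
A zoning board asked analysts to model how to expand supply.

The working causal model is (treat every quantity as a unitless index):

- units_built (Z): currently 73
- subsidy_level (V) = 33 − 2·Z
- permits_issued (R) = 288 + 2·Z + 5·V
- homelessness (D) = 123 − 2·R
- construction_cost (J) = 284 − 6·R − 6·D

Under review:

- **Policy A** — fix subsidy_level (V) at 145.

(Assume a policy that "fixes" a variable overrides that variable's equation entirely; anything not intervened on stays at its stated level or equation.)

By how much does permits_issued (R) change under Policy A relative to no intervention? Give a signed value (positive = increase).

Baseline:
  Z = 73
  V = 33 − 2·73 = -113
  R = 288 + 2·73 + 5·(-113) = -131
Policy A (V := 145):
  Z = 73
  V = 145
  R = 288 + 2·73 + 5·145 = 1159
Change in R: 1159 − (-131) = 1290

1290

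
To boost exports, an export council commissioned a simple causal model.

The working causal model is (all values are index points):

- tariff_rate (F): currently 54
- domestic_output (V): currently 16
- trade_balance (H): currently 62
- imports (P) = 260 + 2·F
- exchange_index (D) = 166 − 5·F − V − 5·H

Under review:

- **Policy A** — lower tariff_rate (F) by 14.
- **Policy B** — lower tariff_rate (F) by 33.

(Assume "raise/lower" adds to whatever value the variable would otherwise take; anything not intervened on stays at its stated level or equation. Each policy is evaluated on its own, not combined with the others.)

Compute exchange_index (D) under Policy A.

Policy A (F − 14):
  F = 54 − 14 = 40
  V = 16
  H = 62
  D = 166 − 5·40 − 16 − 5·62 = -360

-360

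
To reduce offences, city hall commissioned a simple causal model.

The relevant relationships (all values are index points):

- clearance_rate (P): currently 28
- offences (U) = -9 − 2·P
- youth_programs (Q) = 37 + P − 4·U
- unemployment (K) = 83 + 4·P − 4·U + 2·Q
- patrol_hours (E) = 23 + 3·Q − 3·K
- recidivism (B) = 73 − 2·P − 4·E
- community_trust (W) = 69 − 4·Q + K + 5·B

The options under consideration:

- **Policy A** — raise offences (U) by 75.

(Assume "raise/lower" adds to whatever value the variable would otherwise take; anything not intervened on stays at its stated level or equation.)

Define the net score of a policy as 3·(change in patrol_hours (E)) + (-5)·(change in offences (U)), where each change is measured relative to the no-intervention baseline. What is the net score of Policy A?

5025

Baseline:
  P = 28
  U = -9 − 2·28 = -65
  Q = 37 + 28 − 4·(-65) = 325
  K = 83 + 4·28 − 4·(-65) + 2·325 = 1105
  E = 23 + 3·325 − 3·1105 = -2317
Policy A (U + 75):
  P = 28
  U = -9 − 2·28 (+75 from intervention) = 10
  Q = 37 + 28 − 4·10 = 25
  K = 83 + 4·28 − 4·10 + 2·25 = 205
  E = 23 + 3·25 − 3·205 = -517
ΔE = -517 − (-2317) = 1800; ΔU = 10 − (-65) = 75
Score = 3·1800 + (-5)·75 = 5025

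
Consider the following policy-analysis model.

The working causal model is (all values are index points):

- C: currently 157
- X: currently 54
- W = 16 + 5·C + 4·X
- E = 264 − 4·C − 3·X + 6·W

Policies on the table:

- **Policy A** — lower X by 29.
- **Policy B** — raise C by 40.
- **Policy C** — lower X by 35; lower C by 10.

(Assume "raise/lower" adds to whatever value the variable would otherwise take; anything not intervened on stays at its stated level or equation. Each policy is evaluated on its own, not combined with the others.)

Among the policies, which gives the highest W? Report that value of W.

1217

Policy A (X − 29):
  C = 157
  X = 54 − 29 = 25
  W = 16 + 5·157 + 4·25 = 901
Policy B (C + 40):
  C = 157 + 40 = 197
  X = 54
  W = 16 + 5·197 + 4·54 = 1217
Policy C (X − 35, C − 10):
  C = 157 − 10 = 147
  X = 54 − 35 = 19
  W = 16 + 5·147 + 4·19 = 827
Comparing — Policy A: W=901, Policy B: W=1217, Policy C: W=827. Highest is 1217 (Policy B).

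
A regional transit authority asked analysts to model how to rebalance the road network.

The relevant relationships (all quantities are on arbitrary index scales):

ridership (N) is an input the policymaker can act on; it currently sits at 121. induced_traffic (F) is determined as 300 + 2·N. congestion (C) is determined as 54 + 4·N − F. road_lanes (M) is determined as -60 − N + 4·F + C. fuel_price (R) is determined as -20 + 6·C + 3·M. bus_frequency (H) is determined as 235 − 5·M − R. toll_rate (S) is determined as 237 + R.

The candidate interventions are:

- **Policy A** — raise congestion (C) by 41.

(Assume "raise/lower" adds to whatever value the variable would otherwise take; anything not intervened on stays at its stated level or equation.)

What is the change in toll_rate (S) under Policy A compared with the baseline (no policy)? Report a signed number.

Baseline:
  N = 121
  F = 300 + 2·121 = 542
  C = 54 + 4·121 − 542 = -4
  M = -60 − 121 + 4·542 + (-4) = 1983
  R = -20 + 6·(-4) + 3·1983 = 5905
  S = 237 + 5905 = 6142
Policy A (C + 41):
  N = 121
  F = 300 + 2·121 = 542
  C = 54 + 4·121 − 542 (+41 from intervention) = 37
  M = -60 − 121 + 4·542 + 37 = 2024
  R = -20 + 6·37 + 3·2024 = 6274
  S = 237 + 6274 = 6511
Change in S: 6511 − 6142 = 369

369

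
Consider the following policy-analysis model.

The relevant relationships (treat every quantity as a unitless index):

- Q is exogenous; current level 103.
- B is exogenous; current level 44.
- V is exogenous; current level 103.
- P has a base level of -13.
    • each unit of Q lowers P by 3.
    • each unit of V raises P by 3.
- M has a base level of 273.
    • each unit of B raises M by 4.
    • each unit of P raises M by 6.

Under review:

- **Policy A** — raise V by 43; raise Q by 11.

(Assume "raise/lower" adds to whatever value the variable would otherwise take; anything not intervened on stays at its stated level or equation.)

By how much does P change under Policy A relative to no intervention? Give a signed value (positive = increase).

96

Baseline:
  Q = 103
  V = 103
  P = -13 − 3·103 + 3·103 = -13
Policy A (V + 43, Q + 11):
  Q = 103 + 11 = 114
  V = 103 + 43 = 146
  P = -13 − 3·114 + 3·146 = 83
Change in P: 83 − (-13) = 96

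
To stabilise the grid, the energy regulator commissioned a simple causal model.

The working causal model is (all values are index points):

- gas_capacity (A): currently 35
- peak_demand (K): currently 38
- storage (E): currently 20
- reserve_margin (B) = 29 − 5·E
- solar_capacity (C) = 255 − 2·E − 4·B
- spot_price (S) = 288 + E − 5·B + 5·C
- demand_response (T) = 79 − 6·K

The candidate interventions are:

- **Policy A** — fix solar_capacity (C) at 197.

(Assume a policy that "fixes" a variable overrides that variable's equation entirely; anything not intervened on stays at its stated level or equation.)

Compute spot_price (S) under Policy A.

Policy A (C := 197):
  E = 20
  B = 29 − 5·20 = -71
  C = 197
  S = 288 + 20 − 5·(-71) + 5·197 = 1648

1648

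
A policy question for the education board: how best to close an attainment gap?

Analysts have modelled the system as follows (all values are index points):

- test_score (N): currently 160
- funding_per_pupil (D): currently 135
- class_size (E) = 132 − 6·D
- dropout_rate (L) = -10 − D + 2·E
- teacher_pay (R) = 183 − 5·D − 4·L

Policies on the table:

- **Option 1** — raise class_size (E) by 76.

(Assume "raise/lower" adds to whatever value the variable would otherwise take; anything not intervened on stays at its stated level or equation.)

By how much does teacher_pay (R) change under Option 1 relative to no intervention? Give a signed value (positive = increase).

Baseline:
  D = 135
  E = 132 − 6·135 = -678
  L = -10 − 135 + 2·(-678) = -1501
  R = 183 − 5·135 − 4·(-1501) = 5512
Option 1 (E + 76):
  D = 135
  E = 132 − 6·135 (+76 from intervention) = -602
  L = -10 − 135 + 2·(-602) = -1349
  R = 183 − 5·135 − 4·(-1349) = 4904
Change in R: 4904 − 5512 = -608

-608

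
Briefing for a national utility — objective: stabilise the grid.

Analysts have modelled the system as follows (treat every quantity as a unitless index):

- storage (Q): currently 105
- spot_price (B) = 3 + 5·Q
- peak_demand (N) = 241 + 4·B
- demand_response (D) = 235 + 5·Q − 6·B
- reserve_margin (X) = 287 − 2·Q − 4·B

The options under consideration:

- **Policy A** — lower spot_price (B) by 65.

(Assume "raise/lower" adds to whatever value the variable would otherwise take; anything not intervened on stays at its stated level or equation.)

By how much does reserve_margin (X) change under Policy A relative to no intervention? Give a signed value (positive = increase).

Baseline:
  Q = 105
  B = 3 + 5·105 = 528
  X = 287 − 2·105 − 4·528 = -2035
Policy A (B − 65):
  Q = 105
  B = 3 + 5·105 (−65 from intervention) = 463
  X = 287 − 2·105 − 4·463 = -1775
Change in X: -1775 − (-2035) = 260

260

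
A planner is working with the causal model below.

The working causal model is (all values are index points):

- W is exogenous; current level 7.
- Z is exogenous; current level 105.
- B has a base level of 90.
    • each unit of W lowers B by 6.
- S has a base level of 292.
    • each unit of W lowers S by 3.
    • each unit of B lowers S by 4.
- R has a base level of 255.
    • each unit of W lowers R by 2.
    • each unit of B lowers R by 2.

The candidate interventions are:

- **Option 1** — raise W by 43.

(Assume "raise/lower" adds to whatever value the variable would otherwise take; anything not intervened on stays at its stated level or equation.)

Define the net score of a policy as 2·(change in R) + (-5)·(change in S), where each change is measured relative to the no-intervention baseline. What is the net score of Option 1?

Baseline:
  W = 7
  B = 90 − 6·7 = 48
  S = 292 − 3·7 − 4·48 = 79
  R = 255 − 2·7 − 2·48 = 145
Option 1 (W + 43):
  W = 7 + 43 = 50
  B = 90 − 6·50 = -210
  S = 292 − 3·50 − 4·(-210) = 982
  R = 255 − 2·50 − 2·(-210) = 575
ΔR = 575 − 145 = 430; ΔS = 982 − 79 = 903
Score = 2·430 + (-5)·903 = -3655

-3655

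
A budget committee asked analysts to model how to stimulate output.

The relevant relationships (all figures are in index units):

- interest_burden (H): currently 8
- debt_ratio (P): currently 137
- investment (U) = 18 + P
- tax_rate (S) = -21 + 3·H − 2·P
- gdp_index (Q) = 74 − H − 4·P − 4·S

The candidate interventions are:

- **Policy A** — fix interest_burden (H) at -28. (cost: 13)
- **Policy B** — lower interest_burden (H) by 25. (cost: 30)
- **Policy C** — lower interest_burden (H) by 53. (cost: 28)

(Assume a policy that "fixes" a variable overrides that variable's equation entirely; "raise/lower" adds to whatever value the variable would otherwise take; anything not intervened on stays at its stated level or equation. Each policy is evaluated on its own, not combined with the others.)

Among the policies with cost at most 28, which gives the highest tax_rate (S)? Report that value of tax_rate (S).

Policy A (H := -28):
  H = -28
  P = 137
  S = -21 + 3·(-28) − 2·137 = -379
Policy C (H − 53):
  H = 8 − 53 = -45
  P = 137
  S = -21 + 3·(-45) − 2·137 = -430
Comparing — Policy A: S=-379, Policy C: S=-430. Highest is -379 (Policy A).

-379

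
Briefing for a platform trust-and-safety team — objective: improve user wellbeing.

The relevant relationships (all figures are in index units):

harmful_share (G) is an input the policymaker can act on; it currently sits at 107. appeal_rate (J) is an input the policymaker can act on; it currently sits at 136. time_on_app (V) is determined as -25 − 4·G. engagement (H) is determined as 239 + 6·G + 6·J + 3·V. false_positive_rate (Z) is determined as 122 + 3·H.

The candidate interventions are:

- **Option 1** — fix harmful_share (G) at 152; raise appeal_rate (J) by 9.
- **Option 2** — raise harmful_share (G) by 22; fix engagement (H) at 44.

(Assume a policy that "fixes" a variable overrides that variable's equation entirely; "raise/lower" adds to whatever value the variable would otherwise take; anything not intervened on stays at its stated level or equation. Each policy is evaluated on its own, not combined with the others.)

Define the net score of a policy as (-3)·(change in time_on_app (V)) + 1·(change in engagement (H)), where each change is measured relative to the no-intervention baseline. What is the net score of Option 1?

Baseline:
  G = 107
  J = 136
  V = -25 − 4·107 = -453
  H = 239 + 6·107 + 6·136 + 3·(-453) = 338
Option 1 (G := 152, J + 9):
  G = 152
  J = 136 + 9 = 145
  V = -25 − 4·152 = -633
  H = 239 + 6·152 + 6·145 + 3·(-633) = 122
ΔV = -633 − (-453) = -180; ΔH = 122 − 338 = -216
Score = (-3)·(-180) + 1·(-216) = 324

324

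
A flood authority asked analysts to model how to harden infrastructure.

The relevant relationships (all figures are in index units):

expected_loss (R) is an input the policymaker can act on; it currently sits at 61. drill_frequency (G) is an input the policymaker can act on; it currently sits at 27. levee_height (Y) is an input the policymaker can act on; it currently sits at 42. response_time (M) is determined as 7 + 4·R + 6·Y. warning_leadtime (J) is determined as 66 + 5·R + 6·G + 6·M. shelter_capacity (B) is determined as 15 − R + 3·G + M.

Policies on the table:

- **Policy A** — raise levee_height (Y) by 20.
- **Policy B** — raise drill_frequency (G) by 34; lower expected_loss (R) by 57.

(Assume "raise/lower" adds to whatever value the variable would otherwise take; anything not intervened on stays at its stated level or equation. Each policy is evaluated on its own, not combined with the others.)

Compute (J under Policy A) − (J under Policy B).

2169

Policy A (Y + 20):
  R = 61
  G = 27
  Y = 42 + 20 = 62
  M = 7 + 4·61 + 6·62 = 623
  J = 66 + 5·61 + 6·27 + 6·623 = 4271
Policy B (G + 34, R − 57):
  R = 61 − 57 = 4
  G = 27 + 34 = 61
  Y = 42
  M = 7 + 4·4 + 6·42 = 275
  J = 66 + 5·4 + 6·61 + 6·275 = 2102
J: 4271 − 2102 = 2169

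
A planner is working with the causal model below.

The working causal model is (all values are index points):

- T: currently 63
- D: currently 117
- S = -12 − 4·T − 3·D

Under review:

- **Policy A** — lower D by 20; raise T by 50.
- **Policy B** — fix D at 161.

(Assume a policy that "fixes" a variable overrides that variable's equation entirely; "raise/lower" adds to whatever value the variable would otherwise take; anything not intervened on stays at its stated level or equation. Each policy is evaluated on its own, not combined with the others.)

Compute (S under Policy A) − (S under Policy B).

-8

Policy A (D − 20, T + 50):
  T = 63 + 50 = 113
  D = 117 − 20 = 97
  S = -12 − 4·113 − 3·97 = -755
Policy B (D := 161):
  T = 63
  D = 161
  S = -12 − 4·63 − 3·161 = -747
S: -755 − (-747) = -8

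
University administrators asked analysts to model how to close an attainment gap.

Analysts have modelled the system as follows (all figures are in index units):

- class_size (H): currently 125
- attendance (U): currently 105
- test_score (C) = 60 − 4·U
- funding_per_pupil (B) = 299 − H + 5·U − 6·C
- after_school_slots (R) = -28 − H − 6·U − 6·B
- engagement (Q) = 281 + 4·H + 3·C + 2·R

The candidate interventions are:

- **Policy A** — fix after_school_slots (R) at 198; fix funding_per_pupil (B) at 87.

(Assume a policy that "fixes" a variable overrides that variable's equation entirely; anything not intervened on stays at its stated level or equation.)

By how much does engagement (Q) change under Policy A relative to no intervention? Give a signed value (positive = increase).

Baseline:
  H = 125
  U = 105
  C = 60 − 4·105 = -360
  B = 299 − 125 + 5·105 − 6·(-360) = 2859
  R = -28 − 125 − 6·105 − 6·2859 = -17937
  Q = 281 + 4·125 + 3·(-360) + 2·(-17937) = -36173
Policy A (R := 198, B := 87):
  H = 125
  U = 105
  C = 60 − 4·105 = -360
  B = 87
  R = 198
  Q = 281 + 4·125 + 3·(-360) + 2·198 = 97
Change in Q: 97 − (-36173) = 36270

36270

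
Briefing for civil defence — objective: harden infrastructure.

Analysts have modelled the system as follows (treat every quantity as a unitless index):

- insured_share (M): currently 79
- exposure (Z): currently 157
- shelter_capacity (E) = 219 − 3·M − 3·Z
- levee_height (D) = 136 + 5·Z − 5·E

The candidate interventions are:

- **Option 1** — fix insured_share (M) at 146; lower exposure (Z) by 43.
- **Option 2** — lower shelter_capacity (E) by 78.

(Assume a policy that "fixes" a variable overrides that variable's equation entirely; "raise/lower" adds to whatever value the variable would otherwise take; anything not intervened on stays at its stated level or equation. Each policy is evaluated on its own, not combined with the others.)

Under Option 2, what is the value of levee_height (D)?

3756

Option 2 (E − 78):
  M = 79
  Z = 157
  E = 219 − 3·79 − 3·157 (−78 from intervention) = -567
  D = 136 + 5·157 − 5·(-567) = 3756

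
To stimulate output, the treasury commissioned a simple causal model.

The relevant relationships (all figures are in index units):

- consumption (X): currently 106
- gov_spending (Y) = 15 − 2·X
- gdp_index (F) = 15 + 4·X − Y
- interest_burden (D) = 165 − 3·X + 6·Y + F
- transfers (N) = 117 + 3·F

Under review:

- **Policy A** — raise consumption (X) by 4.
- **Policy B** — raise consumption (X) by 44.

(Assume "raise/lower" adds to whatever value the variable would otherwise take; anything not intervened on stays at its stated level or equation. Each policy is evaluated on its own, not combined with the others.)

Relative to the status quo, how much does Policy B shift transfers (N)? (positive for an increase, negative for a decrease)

Baseline:
  X = 106
  Y = 15 − 2·106 = -197
  F = 15 + 4·106 − (-197) = 636
  N = 117 + 3·636 = 2025
Policy B (X + 44):
  X = 106 + 44 = 150
  Y = 15 − 2·150 = -285
  F = 15 + 4·150 − (-285) = 900
  N = 117 + 3·900 = 2817
Change in N: 2817 − 2025 = 792

792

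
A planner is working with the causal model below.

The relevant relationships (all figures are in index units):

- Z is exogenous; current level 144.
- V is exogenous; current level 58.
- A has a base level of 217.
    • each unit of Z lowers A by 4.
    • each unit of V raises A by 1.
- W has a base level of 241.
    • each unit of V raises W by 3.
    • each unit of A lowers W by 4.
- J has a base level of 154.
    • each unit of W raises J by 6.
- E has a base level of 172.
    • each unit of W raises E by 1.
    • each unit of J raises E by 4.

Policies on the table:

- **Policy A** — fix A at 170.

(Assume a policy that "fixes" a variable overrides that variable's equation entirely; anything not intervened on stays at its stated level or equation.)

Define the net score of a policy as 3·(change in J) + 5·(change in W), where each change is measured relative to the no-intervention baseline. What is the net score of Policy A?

-43332

Baseline:
  Z = 144
  V = 58
  A = 217 − 4·144 + 58 = -301
  W = 241 + 3·58 − 4·(-301) = 1619
  J = 154 + 6·1619 = 9868
Policy A (A := 170):
  Z = 144
  V = 58
  A = 170
  W = 241 + 3·58 − 4·170 = -265
  J = 154 + 6·(-265) = -1436
ΔJ = -1436 − 9868 = -11304; ΔW = -265 − 1619 = -1884
Score = 3·(-11304) + 5·(-1884) = -43332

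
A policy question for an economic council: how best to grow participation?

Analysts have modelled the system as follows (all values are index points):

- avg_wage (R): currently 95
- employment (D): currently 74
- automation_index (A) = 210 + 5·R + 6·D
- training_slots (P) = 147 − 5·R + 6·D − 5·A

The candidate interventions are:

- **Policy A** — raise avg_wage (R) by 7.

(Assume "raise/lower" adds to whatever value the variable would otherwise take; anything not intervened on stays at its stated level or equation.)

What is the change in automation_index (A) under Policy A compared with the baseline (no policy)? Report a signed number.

Baseline:
  R = 95
  D = 74
  A = 210 + 5·95 + 6·74 = 1129
Policy A (R + 7):
  R = 95 + 7 = 102
  D = 74
  A = 210 + 5·102 + 6·74 = 1164
Change in A: 1164 − 1129 = 35

35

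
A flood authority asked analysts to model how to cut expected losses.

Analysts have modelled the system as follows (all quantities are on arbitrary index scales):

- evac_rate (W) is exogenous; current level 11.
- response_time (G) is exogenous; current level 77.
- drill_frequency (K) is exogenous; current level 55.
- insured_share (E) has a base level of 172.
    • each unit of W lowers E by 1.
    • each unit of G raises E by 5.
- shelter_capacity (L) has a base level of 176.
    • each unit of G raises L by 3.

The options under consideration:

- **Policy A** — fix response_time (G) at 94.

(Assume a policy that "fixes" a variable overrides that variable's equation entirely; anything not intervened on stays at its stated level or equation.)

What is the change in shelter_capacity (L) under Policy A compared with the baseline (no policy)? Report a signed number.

51

Baseline:
  G = 77
  L = 176 + 3·77 = 407
Policy A (G := 94):
  G = 94
  L = 176 + 3·94 = 458
Change in L: 458 − 407 = 51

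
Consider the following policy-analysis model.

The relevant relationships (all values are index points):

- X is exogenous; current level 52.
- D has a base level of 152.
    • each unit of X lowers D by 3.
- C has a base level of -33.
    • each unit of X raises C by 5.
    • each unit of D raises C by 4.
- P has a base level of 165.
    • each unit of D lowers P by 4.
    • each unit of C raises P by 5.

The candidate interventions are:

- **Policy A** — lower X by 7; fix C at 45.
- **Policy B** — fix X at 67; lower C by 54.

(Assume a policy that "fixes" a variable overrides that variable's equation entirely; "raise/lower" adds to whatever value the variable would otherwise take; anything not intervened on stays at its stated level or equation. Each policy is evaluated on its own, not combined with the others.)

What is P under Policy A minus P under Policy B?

Policy A (X − 7, C := 45):
  X = 52 − 7 = 45
  D = 152 − 3·45 = 17
  C = 45
  P = 165 − 4·17 + 5·45 = 322
Policy B (X := 67, C − 54):
  X = 67
  D = 152 − 3·67 = -49
  C = -33 + 5·67 + 4·(-49) (−54 from intervention) = 52
  P = 165 − 4·(-49) + 5·52 = 621
P: 322 − 621 = -299

-299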